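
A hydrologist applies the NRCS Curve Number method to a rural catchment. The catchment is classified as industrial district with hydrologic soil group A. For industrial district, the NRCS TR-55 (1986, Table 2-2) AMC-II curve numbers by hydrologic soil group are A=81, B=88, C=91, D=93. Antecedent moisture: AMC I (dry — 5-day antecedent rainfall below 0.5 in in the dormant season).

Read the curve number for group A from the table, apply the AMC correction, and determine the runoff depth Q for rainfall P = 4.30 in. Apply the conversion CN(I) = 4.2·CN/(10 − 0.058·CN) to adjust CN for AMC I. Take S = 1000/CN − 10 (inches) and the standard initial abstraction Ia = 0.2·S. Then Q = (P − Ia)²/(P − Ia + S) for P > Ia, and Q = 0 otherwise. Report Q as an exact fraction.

NRCS table: industrial district, soil group A → CN(II) = 81
CN(I) from CN(II)=81: (4.2·81)/(10 − 0.058·81) = 170100/2651 ≈ 64.164
Max retention: S = 1000/(170100/2651) − 10 = 9500/1701 in (≈ 5.585 in)
Ia = 0.2S: 0.2·5.585 = 1.117 in (exactly 1900/1701)
P − Ia = 4.300 − 1.117 = 54143/17010 ≈ 3.183 in (> 0, runoff occurs)
Runoff Q = (P−Ia)²/(P−Ia+S) = (3.183)²/(3.183+5.585) = 2931464449/2536922430 ≈ 1.156 in

Q = 2931464449/2536922430 in ≈ 1.156 in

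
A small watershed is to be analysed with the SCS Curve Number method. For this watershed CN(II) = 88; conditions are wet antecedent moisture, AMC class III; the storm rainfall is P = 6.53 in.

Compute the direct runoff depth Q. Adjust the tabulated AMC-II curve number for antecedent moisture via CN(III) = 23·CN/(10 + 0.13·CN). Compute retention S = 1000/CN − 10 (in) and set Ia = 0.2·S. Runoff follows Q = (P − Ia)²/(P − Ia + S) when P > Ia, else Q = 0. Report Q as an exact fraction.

Q = 26311759681/4483387700 in ≈ 5.869 in

Adjust CN=88 to AMC III: 23·88/(10 + 0.13·88) → 2024 ÷ (536/25) = 6325/67 ≈ 94.403
Retention S: 1000/CN − 10 with CN=94.403 → S = 150/253 ≈ 0.593 in
Ia = 0.2S: 0.2·0.593 = 0.119 in (exactly 30/253)
Excess rainfall: 6.530 − 0.119 = 6.411 in; P > Ia so Q > 0
Q: (162209/25300)² ÷ (177209/25300) = 26311759681/4483387700 in (≈ 5.869 in)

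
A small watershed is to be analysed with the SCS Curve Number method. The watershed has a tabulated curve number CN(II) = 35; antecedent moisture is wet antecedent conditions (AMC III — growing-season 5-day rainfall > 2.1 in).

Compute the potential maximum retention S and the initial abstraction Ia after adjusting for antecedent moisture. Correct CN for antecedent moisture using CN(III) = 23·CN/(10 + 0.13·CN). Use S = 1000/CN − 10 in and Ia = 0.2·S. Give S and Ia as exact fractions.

Wet (AMC III): CN(III) = 23·35/(10 + 0.13·35) = 805/(291/20) = 16100/291 ≈ 55.326
Retention S: 1000/CN − 10 with CN=55.326 → S = 1300/161 ≈ 8.075 in
Initial abstraction Ia = S/5 = (1300/161)/5 = 260/161 ≈ 1.615 in

S = 1300/161 in ≈ 8.075 in; Ia = 260/161 in ≈ 1.615 in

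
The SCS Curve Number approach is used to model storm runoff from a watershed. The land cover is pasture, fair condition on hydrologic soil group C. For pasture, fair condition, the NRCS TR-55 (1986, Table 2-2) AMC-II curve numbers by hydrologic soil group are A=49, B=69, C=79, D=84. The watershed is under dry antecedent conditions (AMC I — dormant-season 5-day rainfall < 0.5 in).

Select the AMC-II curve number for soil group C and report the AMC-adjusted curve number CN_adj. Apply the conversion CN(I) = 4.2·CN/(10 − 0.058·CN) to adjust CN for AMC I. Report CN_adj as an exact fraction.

NRCS table: pasture, fair condition, soil group C → CN(II) = 79
Adjust CN=79 to AMC I: 4.2·79/(10 − 0.058·79) → (1659/5) ÷ (2709/500) = 7900/129 ≈ 61.240

CN_adj = 7900/129 ≈ 61.240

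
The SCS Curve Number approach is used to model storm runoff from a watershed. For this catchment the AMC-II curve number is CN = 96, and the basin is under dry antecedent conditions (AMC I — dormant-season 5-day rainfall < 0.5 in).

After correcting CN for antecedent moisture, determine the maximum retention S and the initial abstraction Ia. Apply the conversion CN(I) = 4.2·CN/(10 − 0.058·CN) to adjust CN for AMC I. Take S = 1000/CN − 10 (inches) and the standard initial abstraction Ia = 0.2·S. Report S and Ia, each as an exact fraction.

S = 125/126 in ≈ 0.992 in; Ia = 25/126 in ≈ 0.198 in

Adjust CN=96 to AMC I: 4.2·96/(10 − 0.058·96) → (2016/5) ÷ (554/125) = 25200/277 ≈ 90.975
Max retention: S = 1000/(25200/277) − 10 = 125/126 in (≈ 0.992 in)
Initial abstraction Ia = S/5 = (125/126)/5 = 25/126 ≈ 0.198 in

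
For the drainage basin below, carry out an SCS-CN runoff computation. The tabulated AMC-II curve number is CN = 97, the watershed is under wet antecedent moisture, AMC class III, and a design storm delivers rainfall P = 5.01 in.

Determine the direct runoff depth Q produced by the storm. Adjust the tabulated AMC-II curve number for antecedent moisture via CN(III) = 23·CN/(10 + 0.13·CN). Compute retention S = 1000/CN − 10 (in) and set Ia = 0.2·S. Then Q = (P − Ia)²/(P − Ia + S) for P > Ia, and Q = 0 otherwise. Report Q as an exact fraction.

Adjust CN=97 to AMC III: 23·97/(10 + 0.13·97) → 2231 ÷ (2261/100) = 223100/2261 ≈ 98.673
Retention S: 1000/CN − 10 with CN=98.673 → S = 300/2231 ≈ 0.134 in
Ia = 0.2S: 0.2·0.134 = 0.027 in (exactly 60/2231)
P − Ia = 5.010 − 0.027 = 1111731/223100 ≈ 4.983 in (> 0, runoff occurs)
Q = (1111731/223100)²/((1111731/223100) + 300/2231) = (1235945816361/49773610000)/(1141731/223100) = 137327312929/28302242900 in ≈ 4.852 in

Q = 137327312929/28302242900 in ≈ 4.852 in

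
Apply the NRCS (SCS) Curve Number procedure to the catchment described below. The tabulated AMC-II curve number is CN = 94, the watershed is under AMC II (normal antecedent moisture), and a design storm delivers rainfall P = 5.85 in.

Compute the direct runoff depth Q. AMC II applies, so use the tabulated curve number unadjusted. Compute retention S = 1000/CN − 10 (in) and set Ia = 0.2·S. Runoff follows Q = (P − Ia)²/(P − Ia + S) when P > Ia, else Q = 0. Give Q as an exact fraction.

Q = 9644547/1873420 in ≈ 5.148 in

AMC II — tabulated CN = 94 applies directly.
S = 1000/94 − 10 = 30/47 in ≈ 0.638 in
Ia = 0.2S: 0.2·0.638 = 0.128 in (exactly 6/47)
Since P=5.850 > Ia=0.128: effective rainfall P−Ia = 5379/940 in
Q: (5379/940)² ÷ (5979/940) = 9644547/1873420 in (≈ 5.148 in)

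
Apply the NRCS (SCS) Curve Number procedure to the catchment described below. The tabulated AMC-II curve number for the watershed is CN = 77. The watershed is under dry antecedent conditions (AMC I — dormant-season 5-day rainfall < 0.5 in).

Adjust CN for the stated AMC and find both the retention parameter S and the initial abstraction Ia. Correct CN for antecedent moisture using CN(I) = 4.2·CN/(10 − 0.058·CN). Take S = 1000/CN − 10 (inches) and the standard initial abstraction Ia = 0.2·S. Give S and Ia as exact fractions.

Dry (AMC I): CN(I) = 4.2·77/(10 − 0.058·77) = (1617/5)/(2767/500) = 161700/2767 ≈ 58.439
Retention S: 1000/CN − 10 with CN=58.439 → S = 11500/1617 ≈ 7.112 in
Initial abstraction Ia = S/5 = (11500/1617)/5 = 2300/1617 ≈ 1.422 in

S = 11500/1617 in ≈ 7.112 in; Ia = 2300/1617 in ≈ 1.422 in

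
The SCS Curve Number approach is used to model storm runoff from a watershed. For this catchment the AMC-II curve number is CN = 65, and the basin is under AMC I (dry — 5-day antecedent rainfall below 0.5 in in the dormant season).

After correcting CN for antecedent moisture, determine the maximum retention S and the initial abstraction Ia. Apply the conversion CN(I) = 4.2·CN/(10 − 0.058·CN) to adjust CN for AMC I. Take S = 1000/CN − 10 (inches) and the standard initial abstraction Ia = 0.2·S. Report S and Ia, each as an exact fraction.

S = 500/39 in ≈ 12.821 in; Ia = 100/39 in ≈ 2.564 in

Dry (AMC I): CN(I) = 4.2·65/(10 − 0.058·65) = 273/(623/100) = 3900/89 ≈ 43.820
Max retention: S = 1000/(3900/89) − 10 = 500/39 in (≈ 12.821 in)
Initial abstraction Ia = S/5 = (500/39)/5 = 100/39 ≈ 2.564 in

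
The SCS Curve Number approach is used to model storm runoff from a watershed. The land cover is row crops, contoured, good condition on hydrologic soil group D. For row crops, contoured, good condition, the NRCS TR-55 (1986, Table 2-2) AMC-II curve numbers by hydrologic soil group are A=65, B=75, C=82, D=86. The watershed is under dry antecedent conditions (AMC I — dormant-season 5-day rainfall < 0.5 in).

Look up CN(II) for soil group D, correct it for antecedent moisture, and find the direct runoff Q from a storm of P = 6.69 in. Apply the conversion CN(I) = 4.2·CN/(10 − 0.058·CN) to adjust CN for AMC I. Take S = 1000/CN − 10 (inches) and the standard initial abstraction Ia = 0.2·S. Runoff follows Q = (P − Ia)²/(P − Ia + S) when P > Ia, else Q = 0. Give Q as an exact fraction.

Q = 5821842601/1629282900 in ≈ 3.573 in

NRCS table: row crops, contoured, good condition, soil group D → CN(II) = 86
Dry (AMC I): CN(I) = 4.2·86/(10 − 0.058·86) = (1806/5)/(1253/250) = 12900/179 ≈ 72.067
Retention S: 1000/CN − 10 with CN=72.067 → S = 500/129 ≈ 3.876 in
Ia = 0.2·(500/129) = 100/129 in ≈ 0.775 in
P − Ia = 6.690 − 0.775 = 76301/12900 ≈ 5.915 in (> 0, runoff occurs)
Q: (76301/12900)² ÷ (126301/12900) = 5821842601/1629282900 in (≈ 3.573 in)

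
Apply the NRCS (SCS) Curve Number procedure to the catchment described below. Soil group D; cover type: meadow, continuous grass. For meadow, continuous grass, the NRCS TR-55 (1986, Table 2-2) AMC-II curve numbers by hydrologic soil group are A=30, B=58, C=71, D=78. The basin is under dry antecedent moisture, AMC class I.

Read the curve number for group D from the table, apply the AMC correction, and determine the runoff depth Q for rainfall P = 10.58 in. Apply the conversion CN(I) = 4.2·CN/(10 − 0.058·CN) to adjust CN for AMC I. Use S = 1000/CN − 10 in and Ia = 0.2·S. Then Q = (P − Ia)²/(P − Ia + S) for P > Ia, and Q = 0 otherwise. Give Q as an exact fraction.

NRCS table: meadow, continuous grass, soil group D → CN(II) = 78
CN(I) from CN(II)=78: (4.2·78)/(10 − 0.058·78) = 81900/1369 ≈ 59.825
S = 1000/(81900/1369) − 10 = 5500/819 in ≈ 6.716 in
Ia = 0.2·(5500/819) = 1100/819 in ≈ 1.343 in
Excess rainfall: 10.580 − 1.343 = 9.237 in; P > Ia so Q > 0
Q: (378251/40950)² ÷ (653251/40950) = 143073819001/26750628450 in (≈ 5.348 in)

Q = 143073819001/26750628450 in ≈ 5.348 in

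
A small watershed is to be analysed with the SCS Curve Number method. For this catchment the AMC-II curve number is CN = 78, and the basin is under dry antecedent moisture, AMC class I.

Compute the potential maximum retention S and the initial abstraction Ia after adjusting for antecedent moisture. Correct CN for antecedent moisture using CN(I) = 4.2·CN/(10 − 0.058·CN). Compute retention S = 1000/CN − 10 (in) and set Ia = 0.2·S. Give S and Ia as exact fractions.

S = 5500/819 in ≈ 6.716 in; Ia = 1100/819 in ≈ 1.343 in

Dry (AMC I): CN(I) = 4.2·78/(10 − 0.058·78) = (1638/5)/(1369/250) = 81900/1369 ≈ 59.825
Max retention: S = 1000/(81900/1369) − 10 = 5500/819 in (≈ 6.716 in)
Ia = 0.2·(5500/819) = 1100/819 in ≈ 1.343 in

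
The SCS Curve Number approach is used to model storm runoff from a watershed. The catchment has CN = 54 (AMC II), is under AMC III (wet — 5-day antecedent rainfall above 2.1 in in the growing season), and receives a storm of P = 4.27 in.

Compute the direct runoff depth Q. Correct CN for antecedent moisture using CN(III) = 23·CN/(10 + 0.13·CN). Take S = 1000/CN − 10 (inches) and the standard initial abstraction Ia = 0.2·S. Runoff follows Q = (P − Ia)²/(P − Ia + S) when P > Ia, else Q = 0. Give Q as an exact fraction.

Wet (AMC III): CN(III) = 23·54/(10 + 0.13·54) = 1242/(851/50) = 2700/37 ≈ 72.973
S = 1000/(2700/37) − 10 = 100/27 in ≈ 3.704 in
Ia = 0.2S: 0.2·3.704 = 0.741 in (exactly 20/27)
Since P=4.270 > Ia=0.741: effective rainfall P−Ia = 9529/2700 in
Q: (9529/2700)² ÷ (19529/2700) = 90801841/52728300 in (≈ 1.722 in)

Q = 90801841/52728300 in ≈ 1.722 in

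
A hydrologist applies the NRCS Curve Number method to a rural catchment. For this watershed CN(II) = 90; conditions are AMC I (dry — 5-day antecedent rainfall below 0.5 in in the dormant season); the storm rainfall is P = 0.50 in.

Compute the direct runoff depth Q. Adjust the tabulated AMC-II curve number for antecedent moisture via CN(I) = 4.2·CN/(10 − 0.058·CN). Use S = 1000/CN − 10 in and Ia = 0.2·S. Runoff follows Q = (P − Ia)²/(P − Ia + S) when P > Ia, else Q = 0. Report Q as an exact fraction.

Q = 0 in ≈ 0.000 in

Dry (AMC I): CN(I) = 4.2·90/(10 − 0.058·90) = 378/(239/50) = 18900/239 ≈ 79.079
Max retention: S = 1000/(18900/239) − 10 = 500/189 in (≈ 2.646 in)
Ia = 0.2·(500/189) = 100/189 in ≈ 0.529 in
P = 0.500 ≤ Ia = 0.529 in: entire storm abstracted, Q = 0.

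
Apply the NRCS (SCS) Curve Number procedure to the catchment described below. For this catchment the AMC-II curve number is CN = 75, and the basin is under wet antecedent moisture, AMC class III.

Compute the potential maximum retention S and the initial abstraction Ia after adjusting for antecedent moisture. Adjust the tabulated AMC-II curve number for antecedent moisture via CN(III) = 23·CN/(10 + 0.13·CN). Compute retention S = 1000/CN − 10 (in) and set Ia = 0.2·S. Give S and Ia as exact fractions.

S = 100/69 in ≈ 1.449 in; Ia = 20/69 in ≈ 0.290 in

Adjust CN=75 to AMC III: 23·75/(10 + 0.13·75) → 1725 ÷ (79/4) = 6900/79 ≈ 87.342
Retention S: 1000/CN − 10 with CN=87.342 → S = 100/69 ≈ 1.449 in
Ia = 0.2S: 0.2·1.449 = 0.290 in (exactly 20/69)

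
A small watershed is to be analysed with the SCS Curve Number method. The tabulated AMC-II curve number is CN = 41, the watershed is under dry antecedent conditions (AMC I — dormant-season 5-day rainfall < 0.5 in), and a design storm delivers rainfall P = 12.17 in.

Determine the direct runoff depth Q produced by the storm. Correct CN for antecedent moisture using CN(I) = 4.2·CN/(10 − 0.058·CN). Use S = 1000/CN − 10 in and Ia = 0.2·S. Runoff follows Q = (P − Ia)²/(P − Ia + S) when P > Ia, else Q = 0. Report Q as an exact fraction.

CN(I) from CN(II)=41: (4.2·41)/(10 − 0.058·41) = 86100/3811 ≈ 22.592
Retention S: 1000/CN − 10 with CN=22.592 → S = 29500/861 ≈ 34.262 in
Ia = 0.2·(29500/861) = 5900/861 in ≈ 6.852 in
P − Ia = 12.170 − 6.852 = 457837/86100 ≈ 5.318 in (> 0, runoff occurs)
Q = (457837/86100)²/((457837/86100) + 29500/861) = (209614718569/7413210000)/(3407837/86100) = 209614718569/293414765700 in ≈ 0.714 in

Q = 209614718569/293414765700 in ≈ 0.714 in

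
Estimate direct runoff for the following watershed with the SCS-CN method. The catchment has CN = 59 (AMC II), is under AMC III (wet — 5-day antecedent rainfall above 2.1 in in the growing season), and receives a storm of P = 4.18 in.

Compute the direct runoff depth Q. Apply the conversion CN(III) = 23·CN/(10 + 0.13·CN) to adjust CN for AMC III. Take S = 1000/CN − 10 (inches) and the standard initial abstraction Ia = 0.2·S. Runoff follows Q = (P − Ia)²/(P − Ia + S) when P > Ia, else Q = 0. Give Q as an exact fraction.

Wet (AMC III): CN(III) = 23·59/(10 + 0.13·59) = 1357/(1767/100) = 135700/1767 ≈ 76.797
Max retention: S = 1000/(135700/1767) − 10 = 4100/1357 in (≈ 3.021 in)
Initial abstraction Ia = S/5 = (4100/1357)/5 = 820/1357 ≈ 0.604 in
Since P=4.180 > Ia=0.604: effective rainfall P−Ia = 242613/67850 in
Runoff Q = (P−Ia)²/(P−Ia+S) = (3.576)²/(3.576+3.021) = 58861067769/30370542050 ≈ 1.938 in

Q = 58861067769/30370542050 in ≈ 1.938 in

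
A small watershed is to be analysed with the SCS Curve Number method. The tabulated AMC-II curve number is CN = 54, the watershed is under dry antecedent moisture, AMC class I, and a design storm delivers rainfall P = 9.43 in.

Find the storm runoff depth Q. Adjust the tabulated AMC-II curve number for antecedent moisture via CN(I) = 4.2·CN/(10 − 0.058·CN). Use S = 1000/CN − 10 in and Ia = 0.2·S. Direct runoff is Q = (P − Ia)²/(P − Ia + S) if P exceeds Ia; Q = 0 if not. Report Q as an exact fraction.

Adjust CN=54 to AMC I: 4.2·54/(10 − 0.058·54) → (1134/5) ÷ (1717/250) = 56700/1717 ≈ 33.023
S = 1000/(56700/1717) − 10 = 11500/567 in ≈ 20.282 in
Ia = 0.2·(11500/567) = 2300/567 in ≈ 4.056 in
Since P=9.430 > Ia=4.056: effective rainfall P−Ia = 304681/56700 in
Q: (304681/56700)² ÷ (1454681/56700) = 4036109207/3586104900 in (≈ 1.125 in)

Q = 4036109207/3586104900 in ≈ 1.125 in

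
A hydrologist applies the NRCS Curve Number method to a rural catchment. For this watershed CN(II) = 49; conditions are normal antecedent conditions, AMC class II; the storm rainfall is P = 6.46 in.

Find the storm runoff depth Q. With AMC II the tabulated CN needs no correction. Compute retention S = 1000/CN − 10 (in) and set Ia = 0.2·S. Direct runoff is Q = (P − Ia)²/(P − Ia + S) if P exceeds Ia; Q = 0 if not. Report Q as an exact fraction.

Q = 6768737/5220950 in ≈ 1.296 in

AMC II — tabulated CN = 49 applies directly.
Max retention: S = 1000/49 − 10 = 510/49 in (≈ 10.408 in)
Ia = 0.2S: 0.2·10.408 = 2.082 in (exactly 102/49)
P − Ia = 6.460 − 2.082 = 10727/2450 ≈ 4.378 in (> 0, runoff occurs)
Q: (10727/2450)² ÷ (36227/2450) = 6768737/5220950 in (≈ 1.296 in)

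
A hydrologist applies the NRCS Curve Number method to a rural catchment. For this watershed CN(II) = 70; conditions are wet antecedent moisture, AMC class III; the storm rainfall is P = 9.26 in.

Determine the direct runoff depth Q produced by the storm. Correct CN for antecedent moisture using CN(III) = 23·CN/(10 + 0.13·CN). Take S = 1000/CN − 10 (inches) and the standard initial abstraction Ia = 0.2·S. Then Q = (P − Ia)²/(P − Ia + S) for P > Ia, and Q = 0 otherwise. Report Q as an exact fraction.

Q = 5118400849/696671150 in ≈ 7.347 in

Adjust CN=70 to AMC III: 23·70/(10 + 0.13·70) → 1610 ÷ (191/10) = 16100/191 ≈ 84.293
S = 1000/(16100/191) − 10 = 300/161 in ≈ 1.863 in
Ia = 0.2S: 0.2·1.863 = 0.373 in (exactly 60/161)
Excess rainfall: 9.260 − 0.373 = 8.887 in; P > Ia so Q > 0
Runoff Q = (P−Ia)²/(P−Ia+S) = (8.887)²/(8.887+1.863) = 5118400849/696671150 ≈ 7.347 in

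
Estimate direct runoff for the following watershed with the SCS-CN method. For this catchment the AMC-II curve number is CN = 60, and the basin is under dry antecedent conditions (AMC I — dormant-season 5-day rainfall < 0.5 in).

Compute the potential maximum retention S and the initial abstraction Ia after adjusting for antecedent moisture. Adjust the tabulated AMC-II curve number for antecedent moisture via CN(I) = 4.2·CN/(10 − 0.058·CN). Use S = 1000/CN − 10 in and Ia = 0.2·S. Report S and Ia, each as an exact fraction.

S = 1000/63 in ≈ 15.873 in; Ia = 200/63 in ≈ 3.175 in

Adjust CN=60 to AMC I: 4.2·60/(10 − 0.058·60) → 252 ÷ (163/25) = 6300/163 ≈ 38.650
Max retention: S = 1000/(6300/163) − 10 = 1000/63 in (≈ 15.873 in)
Ia = 0.2S: 0.2·15.873 = 3.175 in (exactly 200/63)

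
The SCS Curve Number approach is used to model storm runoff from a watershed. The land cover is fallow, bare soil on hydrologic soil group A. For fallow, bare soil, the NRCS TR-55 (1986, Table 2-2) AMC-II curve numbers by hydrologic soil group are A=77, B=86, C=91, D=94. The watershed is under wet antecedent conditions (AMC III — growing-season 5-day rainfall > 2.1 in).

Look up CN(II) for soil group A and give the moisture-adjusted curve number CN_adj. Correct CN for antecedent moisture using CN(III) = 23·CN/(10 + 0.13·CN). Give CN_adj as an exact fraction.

CN_adj = 7700/87 ≈ 88.506

NRCS table: fallow, bare soil, soil group A → CN(II) = 77
Wet (AMC III): CN(III) = 23·77/(10 + 0.13·77) = 1771/(2001/100) = 7700/87 ≈ 88.506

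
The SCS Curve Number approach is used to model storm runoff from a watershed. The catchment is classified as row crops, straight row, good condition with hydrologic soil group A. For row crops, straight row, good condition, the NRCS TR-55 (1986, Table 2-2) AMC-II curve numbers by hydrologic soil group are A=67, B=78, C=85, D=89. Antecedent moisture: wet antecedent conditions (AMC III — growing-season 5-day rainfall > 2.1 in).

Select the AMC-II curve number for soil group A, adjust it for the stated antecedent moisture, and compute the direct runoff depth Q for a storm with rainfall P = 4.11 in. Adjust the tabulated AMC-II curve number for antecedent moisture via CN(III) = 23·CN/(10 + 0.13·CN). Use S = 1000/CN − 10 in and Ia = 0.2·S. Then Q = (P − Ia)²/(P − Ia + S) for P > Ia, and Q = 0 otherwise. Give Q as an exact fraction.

Q = 107295719067/46093929700 in ≈ 2.328 in

NRCS table: row crops, straight row, good condition, soil group A → CN(II) = 67
Wet (AMC III): CN(III) = 23·67/(10 + 0.13·67) = 1541/(1871/100) = 154100/1871 ≈ 82.362
S = 1000/(154100/1871) − 10 = 3300/1541 in ≈ 2.141 in
Ia = 0.2·(3300/1541) = 660/1541 in ≈ 0.428 in
Since P=4.110 > Ia=0.428: effective rainfall P−Ia = 567351/154100 in
Q: (567351/154100)² ÷ (897351/154100) = 107295719067/46093929700 in (≈ 2.328 in)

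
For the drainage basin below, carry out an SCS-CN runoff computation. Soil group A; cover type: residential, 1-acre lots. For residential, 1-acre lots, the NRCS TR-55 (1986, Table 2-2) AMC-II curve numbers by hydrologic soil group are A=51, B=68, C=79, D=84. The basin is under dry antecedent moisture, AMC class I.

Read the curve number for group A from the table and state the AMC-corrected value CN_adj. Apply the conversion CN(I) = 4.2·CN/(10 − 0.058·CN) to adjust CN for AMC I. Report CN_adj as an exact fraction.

NRCS table: residential, 1-acre lots, soil group A → CN(II) = 51
Adjust CN=51 to AMC I: 4.2·51/(10 − 0.058·51) → (1071/5) ÷ (3521/500) = 15300/503 ≈ 30.417

CN_adj = 15300/503 ≈ 30.417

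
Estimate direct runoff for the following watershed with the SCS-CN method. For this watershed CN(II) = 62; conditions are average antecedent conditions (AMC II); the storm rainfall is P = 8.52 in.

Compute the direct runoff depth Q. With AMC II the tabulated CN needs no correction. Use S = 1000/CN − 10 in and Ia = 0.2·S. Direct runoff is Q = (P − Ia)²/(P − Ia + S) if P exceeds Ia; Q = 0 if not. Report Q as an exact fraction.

Q = 31956409/8062325 in ≈ 3.964 in

Average conditions: CN = 62 (no AMC adjustment).
Max retention: S = 1000/62 − 10 = 190/31 in (≈ 6.129 in)
Ia = 0.2·(190/31) = 38/31 in ≈ 1.226 in
Since P=8.520 > Ia=1.226: effective rainfall P−Ia = 5653/775 in
Q = (5653/775)²/((5653/775) + 190/31) = (31956409/600625)/(10403/775) = 31956409/8062325 in ≈ 3.964 in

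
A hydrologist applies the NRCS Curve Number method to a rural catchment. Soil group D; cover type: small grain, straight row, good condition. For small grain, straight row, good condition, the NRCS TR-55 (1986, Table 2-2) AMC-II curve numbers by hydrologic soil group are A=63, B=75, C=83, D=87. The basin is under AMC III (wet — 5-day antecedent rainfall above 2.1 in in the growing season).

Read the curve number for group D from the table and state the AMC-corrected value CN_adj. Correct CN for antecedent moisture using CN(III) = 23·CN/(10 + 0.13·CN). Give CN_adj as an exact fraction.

NRCS table: small grain, straight row, good condition, soil group D → CN(II) = 87
Wet (AMC III): CN(III) = 23·87/(10 + 0.13·87) = 2001/(2131/100) = 200100/2131 ≈ 93.900

CN_adj = 200100/2131 ≈ 93.900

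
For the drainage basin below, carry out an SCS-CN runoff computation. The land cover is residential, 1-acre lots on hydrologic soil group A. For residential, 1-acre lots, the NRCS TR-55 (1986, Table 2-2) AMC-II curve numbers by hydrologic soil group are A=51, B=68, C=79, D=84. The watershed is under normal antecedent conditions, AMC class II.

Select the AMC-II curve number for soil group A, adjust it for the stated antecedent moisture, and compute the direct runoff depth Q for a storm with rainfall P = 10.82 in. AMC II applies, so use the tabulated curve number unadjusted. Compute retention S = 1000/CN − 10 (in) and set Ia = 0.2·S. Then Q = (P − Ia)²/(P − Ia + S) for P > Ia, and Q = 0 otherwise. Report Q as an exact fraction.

NRCS table: residential, 1-acre lots, soil group A → CN(II) = 51
CN(II) = 51; AMC II needs no correction.
S = 1000/51 − 10 = 490/51 in ≈ 9.608 in
Initial abstraction Ia = S/5 = (490/51)/5 = 98/51 ≈ 1.922 in
P − Ia = 10.820 − 1.922 = 22691/2550 ≈ 8.898 in (> 0, runoff occurs)
Runoff Q = (P−Ia)²/(P−Ia+S) = (8.898)²/(8.898+9.608) = 514881481/120337050 ≈ 4.279 in

Q = 514881481/120337050 in ≈ 4.279 in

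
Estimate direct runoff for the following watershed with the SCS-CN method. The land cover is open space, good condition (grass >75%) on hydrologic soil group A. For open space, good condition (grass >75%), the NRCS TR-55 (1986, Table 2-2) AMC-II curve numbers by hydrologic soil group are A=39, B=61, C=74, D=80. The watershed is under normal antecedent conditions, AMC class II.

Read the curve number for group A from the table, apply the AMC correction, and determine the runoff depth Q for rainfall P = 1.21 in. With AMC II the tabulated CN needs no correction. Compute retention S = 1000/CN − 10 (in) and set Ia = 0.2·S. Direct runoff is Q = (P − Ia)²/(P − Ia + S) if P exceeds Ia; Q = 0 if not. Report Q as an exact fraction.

Q = 0 in ≈ 0.000 in

NRCS table: open space, good condition (grass >75%), soil group A → CN(II) = 39
CN(II) = 39; AMC II needs no correction.
Retention S: 1000/CN − 10 with CN=39.000 → S = 610/39 ≈ 15.641 in
Initial abstraction Ia = S/5 = (610/39)/5 = 122/39 ≈ 3.128 in
P = 1.210 ≤ Ia = 3.128 in: entire storm abstracted, Q = 0.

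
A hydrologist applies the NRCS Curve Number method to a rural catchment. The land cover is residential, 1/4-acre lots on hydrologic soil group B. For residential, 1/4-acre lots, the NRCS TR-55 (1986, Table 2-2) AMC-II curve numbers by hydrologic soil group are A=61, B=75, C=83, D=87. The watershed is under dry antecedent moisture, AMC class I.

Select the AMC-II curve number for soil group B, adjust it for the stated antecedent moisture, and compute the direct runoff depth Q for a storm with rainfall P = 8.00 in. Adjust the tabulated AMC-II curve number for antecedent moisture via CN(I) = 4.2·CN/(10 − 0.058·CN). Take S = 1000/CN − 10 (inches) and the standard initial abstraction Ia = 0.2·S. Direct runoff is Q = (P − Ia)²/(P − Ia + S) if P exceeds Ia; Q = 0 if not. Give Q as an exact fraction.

NRCS table: residential, 1/4-acre lots, soil group B → CN(II) = 75
Adjust CN=75 to AMC I: 4.2·75/(10 − 0.058·75) → 315 ÷ (113/20) = 6300/113 ≈ 55.752
S = 1000/(6300/113) − 10 = 500/63 in ≈ 7.937 in
Initial abstraction Ia = S/5 = (500/63)/5 = 100/63 ≈ 1.587 in
P − Ia = 8.000 − 1.587 = 404/63 ≈ 6.413 in (> 0, runoff occurs)
Runoff Q = (P−Ia)²/(P−Ia+S) = (6.413)²/(6.413+7.937) = 20402/7119 ≈ 2.866 in

Q = 20402/7119 in ≈ 2.866 in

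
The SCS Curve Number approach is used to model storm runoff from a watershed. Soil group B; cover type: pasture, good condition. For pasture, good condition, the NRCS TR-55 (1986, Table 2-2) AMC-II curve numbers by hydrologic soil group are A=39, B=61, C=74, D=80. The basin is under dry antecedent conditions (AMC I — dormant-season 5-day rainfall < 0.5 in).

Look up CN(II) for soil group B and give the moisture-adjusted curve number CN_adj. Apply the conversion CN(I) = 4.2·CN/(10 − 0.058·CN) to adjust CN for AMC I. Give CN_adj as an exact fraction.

CN_adj = 42700/1077 ≈ 39.647

NRCS table: pasture, good condition, soil group B → CN(II) = 61
Adjust CN=61 to AMC I: 4.2·61/(10 − 0.058·61) → (1281/5) ÷ (3231/500) = 42700/1077 ≈ 39.647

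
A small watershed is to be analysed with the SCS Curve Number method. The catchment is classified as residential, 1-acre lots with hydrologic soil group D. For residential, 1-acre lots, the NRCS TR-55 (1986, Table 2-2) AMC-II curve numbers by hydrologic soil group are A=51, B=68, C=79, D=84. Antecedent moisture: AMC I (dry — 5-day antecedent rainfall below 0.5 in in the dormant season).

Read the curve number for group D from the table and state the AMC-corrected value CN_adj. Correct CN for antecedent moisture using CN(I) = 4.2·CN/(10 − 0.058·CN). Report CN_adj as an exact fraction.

CN_adj = 44100/641 ≈ 68.799

NRCS table: residential, 1-acre lots, soil group D → CN(II) = 84
CN(I) from CN(II)=84: (4.2·84)/(10 − 0.058·84) = 44100/641 ≈ 68.799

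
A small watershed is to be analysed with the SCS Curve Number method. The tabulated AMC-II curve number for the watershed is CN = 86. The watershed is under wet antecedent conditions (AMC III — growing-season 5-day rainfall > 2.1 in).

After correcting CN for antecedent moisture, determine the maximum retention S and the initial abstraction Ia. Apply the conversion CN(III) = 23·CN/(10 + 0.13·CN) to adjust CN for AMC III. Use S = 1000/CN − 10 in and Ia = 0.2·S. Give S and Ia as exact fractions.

Wet (AMC III): CN(III) = 23·86/(10 + 0.13·86) = 1978/(1059/50) = 98900/1059 ≈ 93.390
Max retention: S = 1000/(98900/1059) − 10 = 700/989 in (≈ 0.708 in)
Ia = 0.2S: 0.2·0.708 = 0.142 in (exactly 140/989)

S = 700/989 in ≈ 0.708 in; Ia = 140/989 in ≈ 0.142 in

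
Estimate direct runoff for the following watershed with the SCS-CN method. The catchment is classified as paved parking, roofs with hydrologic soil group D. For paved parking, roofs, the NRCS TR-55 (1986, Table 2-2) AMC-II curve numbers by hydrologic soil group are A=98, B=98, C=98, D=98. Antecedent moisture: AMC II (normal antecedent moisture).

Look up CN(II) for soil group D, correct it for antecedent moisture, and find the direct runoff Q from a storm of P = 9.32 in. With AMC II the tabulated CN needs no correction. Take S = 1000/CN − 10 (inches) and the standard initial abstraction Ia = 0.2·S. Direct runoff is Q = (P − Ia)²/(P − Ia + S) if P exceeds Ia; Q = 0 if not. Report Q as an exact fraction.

NRCS table: paved parking, roofs, soil group D → CN(II) = 98
Average conditions: CN = 98 (no AMC adjustment).
Max retention: S = 1000/98 − 10 = 10/49 in (≈ 0.204 in)
Initial abstraction Ia = S/5 = (10/49)/5 = 2/49 ≈ 0.041 in
Excess rainfall: 9.320 − 0.041 = 9.279 in; P > Ia so Q > 0
Runoff Q = (P−Ia)²/(P−Ia+S) = (9.279)²/(9.279+0.204) = 129208689/14230825 ≈ 9.079 in

Q = 129208689/14230825 in ≈ 9.079 in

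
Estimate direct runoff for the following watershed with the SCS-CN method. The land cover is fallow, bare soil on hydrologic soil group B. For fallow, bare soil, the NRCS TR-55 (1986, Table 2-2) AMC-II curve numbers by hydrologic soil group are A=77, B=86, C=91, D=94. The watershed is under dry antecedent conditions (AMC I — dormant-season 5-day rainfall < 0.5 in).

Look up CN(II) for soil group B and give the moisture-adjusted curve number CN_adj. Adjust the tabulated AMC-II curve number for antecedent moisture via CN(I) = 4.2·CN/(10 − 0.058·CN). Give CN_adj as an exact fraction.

NRCS table: fallow, bare soil, soil group B → CN(II) = 86
CN(I) from CN(II)=86: (4.2·86)/(10 − 0.058·86) = 12900/179 ≈ 72.067

CN_adj = 12900/179 ≈ 72.067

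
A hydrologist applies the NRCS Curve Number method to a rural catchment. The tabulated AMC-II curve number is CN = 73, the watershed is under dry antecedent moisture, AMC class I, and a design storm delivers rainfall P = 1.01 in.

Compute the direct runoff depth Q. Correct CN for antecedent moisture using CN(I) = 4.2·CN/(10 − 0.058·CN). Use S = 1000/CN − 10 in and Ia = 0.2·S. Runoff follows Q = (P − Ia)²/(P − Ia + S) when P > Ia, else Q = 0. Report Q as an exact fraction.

Adjust CN=73 to AMC I: 4.2·73/(10 − 0.058·73) → (1533/5) ÷ (2883/500) = 51100/961 ≈ 53.174
S = 1000/(51100/961) − 10 = 4500/511 in ≈ 8.806 in
Ia = 0.2S: 0.2·8.806 = 1.761 in (exactly 900/511)
P = 1.010 ≤ Ia = 1.761 in: entire storm abstracted, Q = 0.

Q = 0 in ≈ 0.000 in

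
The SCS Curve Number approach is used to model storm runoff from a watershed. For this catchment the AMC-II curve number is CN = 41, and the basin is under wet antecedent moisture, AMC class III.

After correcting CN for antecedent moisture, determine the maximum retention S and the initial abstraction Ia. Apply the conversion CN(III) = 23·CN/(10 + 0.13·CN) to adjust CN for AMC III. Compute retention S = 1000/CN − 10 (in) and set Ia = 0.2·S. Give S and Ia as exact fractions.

S = 5900/943 in ≈ 6.257 in; Ia = 1180/943 in ≈ 1.251 in

CN(III) from CN(II)=41: (23·41)/(10 + 0.13·41) = 94300/1533 ≈ 61.513
Max retention: S = 1000/(94300/1533) − 10 = 5900/943 in (≈ 6.257 in)
Ia = 0.2S: 0.2·6.257 = 1.251 in (exactly 1180/943)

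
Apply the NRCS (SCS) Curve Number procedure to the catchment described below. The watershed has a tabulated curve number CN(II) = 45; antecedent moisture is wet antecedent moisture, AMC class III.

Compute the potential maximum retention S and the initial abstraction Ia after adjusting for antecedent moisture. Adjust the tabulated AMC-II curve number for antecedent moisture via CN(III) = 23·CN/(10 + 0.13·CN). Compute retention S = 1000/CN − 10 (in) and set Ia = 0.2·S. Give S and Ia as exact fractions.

CN(III) from CN(II)=45: (23·45)/(10 + 0.13·45) = 20700/317 ≈ 65.300
Retention S: 1000/CN − 10 with CN=65.300 → S = 1100/207 ≈ 5.314 in
Ia = 0.2S: 0.2·5.314 = 1.063 in (exactly 220/207)

S = 1100/207 in ≈ 5.314 in; Ia = 220/207 in ≈ 1.063 in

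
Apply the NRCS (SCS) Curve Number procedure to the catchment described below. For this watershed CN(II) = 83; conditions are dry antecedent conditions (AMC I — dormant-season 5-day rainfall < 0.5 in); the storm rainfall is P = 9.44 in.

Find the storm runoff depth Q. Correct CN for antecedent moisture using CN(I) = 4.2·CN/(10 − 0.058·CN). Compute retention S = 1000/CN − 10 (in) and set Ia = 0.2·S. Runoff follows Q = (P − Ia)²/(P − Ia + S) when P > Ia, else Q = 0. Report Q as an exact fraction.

Dry (AMC I): CN(I) = 4.2·83/(10 − 0.058·83) = (1743/5)/(2593/500) = 174300/2593 ≈ 67.219
S = 1000/(174300/2593) − 10 = 8500/1743 in ≈ 4.877 in
Ia = 0.2S: 0.2·4.877 = 0.975 in (exactly 1700/1743)
P − Ia = 9.440 − 0.975 = 368848/43575 ≈ 8.465 in (> 0, runoff occurs)
Q: (368848/43575)² ÷ (581348/43575) = 34012211776/6333059775 in (≈ 5.371 in)

Q = 34012211776/6333059775 in ≈ 5.371 in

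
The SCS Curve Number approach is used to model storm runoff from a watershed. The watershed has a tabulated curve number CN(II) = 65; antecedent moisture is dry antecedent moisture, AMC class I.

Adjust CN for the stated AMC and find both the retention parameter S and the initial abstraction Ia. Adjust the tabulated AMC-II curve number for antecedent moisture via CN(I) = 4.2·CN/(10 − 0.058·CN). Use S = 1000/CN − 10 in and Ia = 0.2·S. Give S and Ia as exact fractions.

S = 500/39 in ≈ 12.821 in; Ia = 100/39 in ≈ 2.564 in

Dry (AMC I): CN(I) = 4.2·65/(10 − 0.058·65) = 273/(623/100) = 3900/89 ≈ 43.820
Max retention: S = 1000/(3900/89) − 10 = 500/39 in (≈ 12.821 in)
Ia = 0.2S: 0.2·12.821 = 2.564 in (exactly 100/39)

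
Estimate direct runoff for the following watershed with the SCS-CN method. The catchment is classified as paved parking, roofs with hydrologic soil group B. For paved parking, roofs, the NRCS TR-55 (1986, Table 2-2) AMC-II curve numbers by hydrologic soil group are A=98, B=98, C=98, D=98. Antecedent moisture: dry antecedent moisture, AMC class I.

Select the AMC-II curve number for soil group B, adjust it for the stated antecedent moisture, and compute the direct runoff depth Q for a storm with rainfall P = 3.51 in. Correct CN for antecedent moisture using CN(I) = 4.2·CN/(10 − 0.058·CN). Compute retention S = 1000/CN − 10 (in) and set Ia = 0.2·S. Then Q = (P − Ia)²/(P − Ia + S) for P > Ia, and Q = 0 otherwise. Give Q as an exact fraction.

NRCS table: paved parking, roofs, soil group B → CN(II) = 98
CN(I) from CN(II)=98: (4.2·98)/(10 − 0.058·98) = 102900/1079 ≈ 95.366
S = 1000/(102900/1079) − 10 = 500/1029 in ≈ 0.486 in
Ia = 0.2S: 0.2·0.486 = 0.097 in (exactly 100/1029)
Excess rainfall: 3.510 − 0.097 = 3.413 in; P > Ia so Q > 0
Runoff Q = (P−Ia)²/(P−Ia+S) = (3.413)²/(3.413+0.486) = 123326690041/41281319100 ≈ 2.987 in

Q = 123326690041/41281319100 in ≈ 2.987 in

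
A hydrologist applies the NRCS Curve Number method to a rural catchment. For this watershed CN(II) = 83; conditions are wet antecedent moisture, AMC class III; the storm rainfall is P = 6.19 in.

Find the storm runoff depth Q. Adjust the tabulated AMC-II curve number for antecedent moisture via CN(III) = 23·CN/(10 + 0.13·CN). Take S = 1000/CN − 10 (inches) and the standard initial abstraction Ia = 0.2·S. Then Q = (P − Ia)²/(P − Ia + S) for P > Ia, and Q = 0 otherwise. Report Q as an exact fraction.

Q = 1317148724241/251543393900 in ≈ 5.236 in

Wet (AMC III): CN(III) = 23·83/(10 + 0.13·83) = 1909/(2079/100) = 190900/2079 ≈ 91.823
S = 1000/(190900/2079) − 10 = 1700/1909 in ≈ 0.891 in
Ia = 0.2S: 0.2·0.891 = 0.178 in (exactly 340/1909)
Since P=6.190 > Ia=0.178: effective rainfall P−Ia = 1147671/190900 in
Q: (1147671/190900)² ÷ (1317671/190900) = 1317148724241/251543393900 in (≈ 5.236 in)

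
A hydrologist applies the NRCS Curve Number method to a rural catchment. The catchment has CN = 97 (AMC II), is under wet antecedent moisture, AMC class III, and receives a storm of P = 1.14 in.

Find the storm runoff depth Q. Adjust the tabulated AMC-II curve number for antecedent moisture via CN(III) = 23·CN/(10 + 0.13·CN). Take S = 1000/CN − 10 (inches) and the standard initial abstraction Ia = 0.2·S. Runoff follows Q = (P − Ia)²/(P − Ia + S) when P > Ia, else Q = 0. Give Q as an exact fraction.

Q = 1713049321/1724897650 in ≈ 0.993 in

CN(III) from CN(II)=97: (23·97)/(10 + 0.13·97) = 223100/2261 ≈ 98.673
Retention S: 1000/CN − 10 with CN=98.673 → S = 300/2231 ≈ 0.134 in
Ia = 0.2·(300/2231) = 60/2231 in ≈ 0.027 in
Since P=1.140 > Ia=0.027: effective rainfall P−Ia = 124167/111550 in
Q: (124167/111550)² ÷ (139167/111550) = 1713049321/1724897650 in (≈ 0.993 in)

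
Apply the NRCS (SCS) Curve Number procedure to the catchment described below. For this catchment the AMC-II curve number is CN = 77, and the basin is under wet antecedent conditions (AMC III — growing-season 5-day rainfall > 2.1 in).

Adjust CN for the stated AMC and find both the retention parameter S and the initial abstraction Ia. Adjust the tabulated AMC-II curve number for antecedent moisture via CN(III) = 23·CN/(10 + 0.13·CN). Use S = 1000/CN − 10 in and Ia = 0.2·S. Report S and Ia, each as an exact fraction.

S = 100/77 in ≈ 1.299 in; Ia = 20/77 in ≈ 0.260 in

Wet (AMC III): CN(III) = 23·77/(10 + 0.13·77) = 1771/(2001/100) = 7700/87 ≈ 88.506
S = 1000/(7700/87) − 10 = 100/77 in ≈ 1.299 in
Initial abstraction Ia = S/5 = (100/77)/5 = 20/77 ≈ 0.260 in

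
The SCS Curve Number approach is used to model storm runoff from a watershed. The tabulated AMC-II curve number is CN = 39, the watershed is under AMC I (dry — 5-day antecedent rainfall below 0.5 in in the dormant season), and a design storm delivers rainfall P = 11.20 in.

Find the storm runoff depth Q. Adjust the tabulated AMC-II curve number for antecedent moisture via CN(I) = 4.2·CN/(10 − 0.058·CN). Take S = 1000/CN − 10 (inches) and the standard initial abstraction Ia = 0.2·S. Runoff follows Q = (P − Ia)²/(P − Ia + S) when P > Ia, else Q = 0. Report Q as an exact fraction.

Q = 29506562/85925385 in ≈ 0.343 in

CN(I) from CN(II)=39: (4.2·39)/(10 − 0.058·39) = 81900/3869 ≈ 21.168
Retention S: 1000/CN − 10 with CN=21.168 → S = 30500/819 ≈ 37.241 in
Ia = 0.2S: 0.2·37.241 = 7.448 in (exactly 6100/819)
P − Ia = 11.200 − 7.448 = 15364/4095 ≈ 3.752 in (> 0, runoff occurs)
Q = (15364/4095)²/((15364/4095) + 30500/819) = (236052496/16769025)/(167864/4095) = 29506562/85925385 in ≈ 0.343 in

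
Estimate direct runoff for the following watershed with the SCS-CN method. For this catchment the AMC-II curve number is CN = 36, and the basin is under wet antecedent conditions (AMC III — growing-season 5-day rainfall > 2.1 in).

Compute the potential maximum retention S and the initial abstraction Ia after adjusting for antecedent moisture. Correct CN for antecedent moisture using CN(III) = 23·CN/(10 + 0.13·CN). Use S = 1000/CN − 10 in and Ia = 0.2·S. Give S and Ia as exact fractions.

CN(III) from CN(II)=36: (23·36)/(10 + 0.13·36) = 20700/367 ≈ 56.403
Retention S: 1000/CN − 10 with CN=56.403 → S = 1600/207 ≈ 7.729 in
Ia = 0.2S: 0.2·7.729 = 1.546 in (exactly 320/207)

S = 1600/207 in ≈ 7.729 in; Ia = 320/207 in ≈ 1.546 in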